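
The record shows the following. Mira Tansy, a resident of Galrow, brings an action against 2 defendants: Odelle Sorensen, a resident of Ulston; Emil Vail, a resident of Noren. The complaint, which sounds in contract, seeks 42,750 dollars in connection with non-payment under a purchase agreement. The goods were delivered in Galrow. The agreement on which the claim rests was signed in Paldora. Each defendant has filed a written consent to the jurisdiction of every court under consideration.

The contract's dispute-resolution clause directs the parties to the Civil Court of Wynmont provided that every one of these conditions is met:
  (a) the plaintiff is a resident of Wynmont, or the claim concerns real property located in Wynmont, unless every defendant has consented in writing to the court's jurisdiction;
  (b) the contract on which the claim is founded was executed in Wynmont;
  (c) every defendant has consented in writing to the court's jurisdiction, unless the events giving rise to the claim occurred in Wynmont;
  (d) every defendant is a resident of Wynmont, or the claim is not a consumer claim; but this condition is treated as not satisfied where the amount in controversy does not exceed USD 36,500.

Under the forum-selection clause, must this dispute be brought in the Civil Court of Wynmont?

No

The Civil Court of Wynmont:
  (a) The plaintiff resides in Galrow, not Wynmont; the claim does not concern real property — every alternative fails. The proviso rescues it, though: every defendant has filed written consent. Met.
  (b) The contract was executed in Paldora, not Wynmont. Not met.
  (c) Every defendant has filed written consent. Met.
  (d) The claim is a contract claim, not a consumer claim, so one alternative holds. The carve-out does not apply: the amount in controversy is 42,750 dollars, above the USD 36,500 ceiling. Satisfied.
  → The clause does not apply.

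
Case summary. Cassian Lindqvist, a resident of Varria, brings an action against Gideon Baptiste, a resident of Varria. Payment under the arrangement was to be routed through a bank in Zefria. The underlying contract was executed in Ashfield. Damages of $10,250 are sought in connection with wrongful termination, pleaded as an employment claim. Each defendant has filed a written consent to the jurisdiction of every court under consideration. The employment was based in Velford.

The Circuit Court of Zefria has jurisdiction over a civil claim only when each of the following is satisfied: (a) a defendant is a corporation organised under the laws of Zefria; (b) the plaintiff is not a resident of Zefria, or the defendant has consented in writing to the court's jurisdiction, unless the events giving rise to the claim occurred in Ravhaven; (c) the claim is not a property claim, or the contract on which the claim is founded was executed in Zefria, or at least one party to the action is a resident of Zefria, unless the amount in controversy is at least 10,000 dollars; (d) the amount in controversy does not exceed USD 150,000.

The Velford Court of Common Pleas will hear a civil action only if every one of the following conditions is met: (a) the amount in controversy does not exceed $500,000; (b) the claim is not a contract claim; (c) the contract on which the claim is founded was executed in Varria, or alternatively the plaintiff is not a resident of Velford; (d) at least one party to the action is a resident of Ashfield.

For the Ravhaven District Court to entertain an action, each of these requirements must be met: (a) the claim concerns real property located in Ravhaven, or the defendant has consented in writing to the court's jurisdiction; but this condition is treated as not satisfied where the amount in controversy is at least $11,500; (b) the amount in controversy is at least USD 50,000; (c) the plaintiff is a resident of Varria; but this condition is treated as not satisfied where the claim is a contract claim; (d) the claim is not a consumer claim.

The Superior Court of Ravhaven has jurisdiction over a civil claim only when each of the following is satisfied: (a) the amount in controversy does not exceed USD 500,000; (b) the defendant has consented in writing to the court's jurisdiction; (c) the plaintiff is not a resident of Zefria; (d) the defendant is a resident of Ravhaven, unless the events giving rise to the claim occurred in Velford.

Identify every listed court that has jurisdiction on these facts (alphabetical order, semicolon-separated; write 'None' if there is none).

The Circuit Court of Zefria:
  (a) No defendant is a corporation. Not met.
  (b) The plaintiff resides in Varria, which is not Zefria — that alternative is enough. Met.
  (c) The claim is an employment claim, not a property claim, so one alternative holds. Satisfied.
  (d) The amount in controversy is $10,250, within the USD 150,000 ceiling. Satisfied.
  → At least one condition fails; no jurisdiction.
The Velford Court of Common Pleas:
  (a) The amount in controversy is $10,250, within the 500,000 dollars ceiling. Condition met.
  (b) The claim is an employment claim, not a contract claim. Condition met.
  (c) The plaintiff resides in Varria, which is not Velford, so one alternative holds. Met.
  (d) No party resides in Ashfield. Fails.
  → Not every requirement is met — no jurisdiction.
The Ravhaven District Court:
  (a) Every defendant has filed written consent — that alternative is enough. And the carve-out is inapplicable — the amount in controversy is USD 10,250, below the $11,500 floor. Condition met.
  (b) The amount in controversy is USD 10,250, below the USD 50,000 floor. Condition not met.
  (c) The plaintiff resides in Varria. The exception is not triggered, since the claim is an employment claim, not a contract claim. Met.
  (d) The claim is an employment claim, not a consumer claim. Satisfied.
  → No jurisdiction.
The Superior Court of Ravhaven:
  (a) The amount in controversy is USD 10,250, within the USD 500,000 ceiling. Satisfied.
  (b) Every defendant has filed written consent. Met.
  (c) The plaintiff resides in Varria, which is not Zefria. Satisfied.
  (d) The defendant resides in Varria, not Ravhaven. The proviso rescues it, though: the operative events occurred in Velford. Satisfied.
  → All conditions met; jurisdiction exists.

the Superior Court of Ravhaven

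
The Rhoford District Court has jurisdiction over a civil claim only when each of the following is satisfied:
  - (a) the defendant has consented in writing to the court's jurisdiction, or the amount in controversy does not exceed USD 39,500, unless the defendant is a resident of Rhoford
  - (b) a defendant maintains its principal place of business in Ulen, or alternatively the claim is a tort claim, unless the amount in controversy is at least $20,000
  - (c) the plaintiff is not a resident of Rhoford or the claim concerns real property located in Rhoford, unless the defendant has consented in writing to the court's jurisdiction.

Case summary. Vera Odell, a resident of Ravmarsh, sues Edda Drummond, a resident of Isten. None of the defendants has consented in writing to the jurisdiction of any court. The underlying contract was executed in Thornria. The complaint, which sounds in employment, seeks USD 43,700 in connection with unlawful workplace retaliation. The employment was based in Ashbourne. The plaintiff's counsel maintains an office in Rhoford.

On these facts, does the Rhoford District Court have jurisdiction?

No

The Rhoford District Court:
  (a) No such written consent has been filed; the amount in controversy is 43,700 dollars, above the $39,500 ceiling — no alternative holds. The proviso offers no rescue either, since the defendant resides in Isten, not Rhoford. Condition not met.
  (b) No defendant is a corporation; the claim is an employment claim, not a tort claim — every alternative fails. However, the amount in controversy is $43,700, which meets the 20,000 dollars floor, so the 'unless' proviso supplies this condition. Satisfied.
  (c) The plaintiff resides in Ravmarsh, which is not Rhoford, so one alternative holds. Met.
  → At least one condition fails; no jurisdiction.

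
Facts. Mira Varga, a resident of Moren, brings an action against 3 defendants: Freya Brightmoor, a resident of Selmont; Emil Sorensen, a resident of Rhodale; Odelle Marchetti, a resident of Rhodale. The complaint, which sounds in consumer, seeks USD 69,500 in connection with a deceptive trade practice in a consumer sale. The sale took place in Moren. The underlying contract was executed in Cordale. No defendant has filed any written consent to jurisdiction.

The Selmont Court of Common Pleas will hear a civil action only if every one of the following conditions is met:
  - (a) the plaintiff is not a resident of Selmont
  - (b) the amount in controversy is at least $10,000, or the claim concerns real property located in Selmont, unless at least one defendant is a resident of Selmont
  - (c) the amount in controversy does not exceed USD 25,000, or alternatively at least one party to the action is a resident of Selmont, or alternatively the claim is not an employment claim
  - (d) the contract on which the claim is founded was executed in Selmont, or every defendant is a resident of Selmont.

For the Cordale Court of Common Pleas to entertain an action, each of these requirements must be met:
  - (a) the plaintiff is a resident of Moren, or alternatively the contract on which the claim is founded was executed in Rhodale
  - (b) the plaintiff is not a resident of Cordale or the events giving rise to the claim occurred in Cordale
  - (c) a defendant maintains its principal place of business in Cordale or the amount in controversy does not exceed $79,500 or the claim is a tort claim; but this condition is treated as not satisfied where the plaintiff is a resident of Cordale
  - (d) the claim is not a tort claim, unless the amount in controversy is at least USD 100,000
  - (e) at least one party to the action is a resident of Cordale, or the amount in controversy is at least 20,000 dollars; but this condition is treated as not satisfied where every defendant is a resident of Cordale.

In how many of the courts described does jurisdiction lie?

The Selmont Court of Common Pleas:
  (a) The plaintiff resides in Moren, which is not Selmont. Condition met.
  (b) The amount in controversy is $69,500, which meets the $10,000 floor — that alternative is enough. Condition met.
  (c) Freya Brightmoor resides in Selmont — that alternative is enough. Met.
  (d) The contract was executed in Cordale, not Selmont; the defendants reside as follows — Freya Brightmoor in Selmont, Emil Sorensen in Rhodale, Odelle Marchetti in Rhodale — not all in Selmont — no alternative holds. Fails.
  → The court lacks jurisdiction.
The Cordale Court of Common Pleas:
  (a) The plaintiff resides in Moren, so this disjunct is met. Condition met.
  (b) The plaintiff resides in Moren, which is not Cordale, which satisfies one of the alternatives. Met.
  (c) The amount in controversy is USD 69,500, within the USD 79,500 ceiling, which satisfies one of the alternatives. And the carve-out is inapplicable — the plaintiff resides in Moren, not Cordale. Satisfied.
  (d) The claim is a consumer claim, not a tort claim. Satisfied.
  (e) The amount in controversy is 69,500 dollars, which meets the USD 20,000 floor, which satisfies one of the alternatives. The carve-out does not apply: the defendants reside as follows — Freya Brightmoor in Selmont, Emil Sorensen in Rhodale, Odelle Marchetti in Rhodale — not all in Cordale. Condition met.
  → The court has jurisdiction.
Courts with jurisdiction: the Cordale Court of Common Pleas — 1 in total.

1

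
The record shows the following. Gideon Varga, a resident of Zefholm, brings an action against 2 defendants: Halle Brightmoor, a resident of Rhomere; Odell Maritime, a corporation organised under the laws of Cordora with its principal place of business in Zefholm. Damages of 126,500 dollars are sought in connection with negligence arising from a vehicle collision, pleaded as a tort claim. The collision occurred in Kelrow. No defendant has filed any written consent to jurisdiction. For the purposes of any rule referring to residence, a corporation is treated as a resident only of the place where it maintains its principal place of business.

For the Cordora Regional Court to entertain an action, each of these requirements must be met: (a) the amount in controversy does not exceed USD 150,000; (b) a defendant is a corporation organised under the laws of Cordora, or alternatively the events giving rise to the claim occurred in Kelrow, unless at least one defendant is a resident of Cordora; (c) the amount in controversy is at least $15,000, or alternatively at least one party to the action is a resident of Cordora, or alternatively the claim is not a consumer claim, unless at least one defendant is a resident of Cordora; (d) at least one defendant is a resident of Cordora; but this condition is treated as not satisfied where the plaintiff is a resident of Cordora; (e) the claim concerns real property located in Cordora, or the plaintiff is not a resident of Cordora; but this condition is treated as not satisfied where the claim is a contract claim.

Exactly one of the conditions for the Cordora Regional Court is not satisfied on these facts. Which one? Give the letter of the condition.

(d)

The Cordora Regional Court:
  (a) The amount in controversy is 126,500 dollars, within the 150,000 dollars ceiling. Met.
  (b) Odell Maritime is organised under the laws of Cordora, which satisfies one of the alternatives. Condition met.
  (c) The amount in controversy is 126,500 dollars, which meets the 15,000 dollars floor, which satisfies one of the alternatives. Met.
  (d) No defendant resides in Cordora (they reside in Rhomere, Zefholm). Fails.
  (e) The plaintiff resides in Zefholm, which is not Cordora, so this disjunct is met. The exception is not triggered, since the claim is a tort claim, not a contract claim. Met.
Only condition (d) fails.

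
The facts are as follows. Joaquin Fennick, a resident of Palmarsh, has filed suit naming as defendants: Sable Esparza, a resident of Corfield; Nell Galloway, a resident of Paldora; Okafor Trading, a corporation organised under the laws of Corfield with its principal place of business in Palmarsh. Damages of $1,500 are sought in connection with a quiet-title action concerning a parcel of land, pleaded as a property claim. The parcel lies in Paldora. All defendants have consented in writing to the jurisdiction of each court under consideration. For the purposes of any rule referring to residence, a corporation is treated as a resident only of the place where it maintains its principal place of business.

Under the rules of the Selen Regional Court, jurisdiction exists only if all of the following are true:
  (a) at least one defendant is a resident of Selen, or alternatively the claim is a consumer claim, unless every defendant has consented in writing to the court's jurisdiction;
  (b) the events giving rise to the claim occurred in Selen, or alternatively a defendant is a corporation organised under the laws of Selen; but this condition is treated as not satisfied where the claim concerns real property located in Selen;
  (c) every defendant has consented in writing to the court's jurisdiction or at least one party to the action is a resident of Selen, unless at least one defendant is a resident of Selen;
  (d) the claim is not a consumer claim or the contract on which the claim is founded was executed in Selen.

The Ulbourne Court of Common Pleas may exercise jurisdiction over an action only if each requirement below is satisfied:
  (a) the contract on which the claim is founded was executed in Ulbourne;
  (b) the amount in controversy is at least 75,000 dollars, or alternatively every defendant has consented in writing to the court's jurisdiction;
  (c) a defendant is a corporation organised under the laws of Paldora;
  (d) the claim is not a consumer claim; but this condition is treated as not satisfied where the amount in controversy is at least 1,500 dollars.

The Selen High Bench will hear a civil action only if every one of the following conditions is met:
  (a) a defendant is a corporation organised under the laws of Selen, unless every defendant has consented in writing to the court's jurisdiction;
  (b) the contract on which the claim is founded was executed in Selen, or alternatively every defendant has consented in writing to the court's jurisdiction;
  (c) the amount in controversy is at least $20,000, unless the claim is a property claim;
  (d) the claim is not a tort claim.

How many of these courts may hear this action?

1

The Selen Regional Court:
  (a) No defendant resides in Selen (they reside in Corfield, Paldora, Palmarsh); the claim is a property claim, not a consumer claim — none of the alternatives is met. The proviso rescues it, though: every defendant has filed written consent. Met.
  (b) The operative events occurred in Paldora, not Selen; the corporate defendant(s) are organised in Corfield, not Selen — every alternative fails. Condition not met.
  (c) Every defendant has filed written consent, which satisfies one of the alternatives. Met.
  (d) The claim is a property claim, not a consumer claim, which satisfies one of the alternatives. Satisfied.
  → No jurisdiction.
The Ulbourne Court of Common Pleas:
  (a) No contract (and hence no place of execution) is alleged. Condition not met.
  (b) Every defendant has filed written consent, so one alternative holds. Condition met.
  (c) The corporate defendant(s) are organised in Corfield, not Paldora. Fails.
  (d) The claim is a property claim, not a consumer claim. However, the amount in controversy is USD 1,500, which meets the $1,500 floor, which falls within the stated exception and so defeats the condition. Not met.
  → At least one condition fails; no jurisdiction.
The Selen High Bench:
  (a) The corporate defendant(s) are organised in Corfield, not Selen. But every defendant has filed written consent, and the 'unless' clause therefore excuses the requirement. Condition met.
  (b) Every defendant has filed written consent — that alternative is enough. Met.
  (c) The amount in controversy is 1,500 dollars, below the 20,000 dollars floor. But the claim is a property claim, and the 'unless' clause therefore excuses the requirement. Condition met.
  (d) The claim is a property claim, not a tort claim. Satisfied.
  → Jurisdiction lies.
Courts with jurisdiction: the Selen High Bench — 1 in total.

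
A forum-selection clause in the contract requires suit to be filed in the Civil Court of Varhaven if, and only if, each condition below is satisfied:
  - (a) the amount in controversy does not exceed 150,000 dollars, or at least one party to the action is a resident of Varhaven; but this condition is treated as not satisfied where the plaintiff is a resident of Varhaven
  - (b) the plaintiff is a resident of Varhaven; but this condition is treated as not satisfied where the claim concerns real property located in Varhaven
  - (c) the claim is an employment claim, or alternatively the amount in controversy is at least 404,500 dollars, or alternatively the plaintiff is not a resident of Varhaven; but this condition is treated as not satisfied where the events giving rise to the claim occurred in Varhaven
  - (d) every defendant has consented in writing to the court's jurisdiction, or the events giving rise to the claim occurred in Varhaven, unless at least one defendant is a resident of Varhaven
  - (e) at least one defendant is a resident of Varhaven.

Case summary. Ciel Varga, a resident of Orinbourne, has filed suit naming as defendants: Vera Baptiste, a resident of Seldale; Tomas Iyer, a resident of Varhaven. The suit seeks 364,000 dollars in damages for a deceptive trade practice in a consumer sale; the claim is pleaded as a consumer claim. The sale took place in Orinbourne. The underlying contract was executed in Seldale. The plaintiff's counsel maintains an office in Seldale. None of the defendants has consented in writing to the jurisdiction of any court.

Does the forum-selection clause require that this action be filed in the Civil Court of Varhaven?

No

The Civil Court of Varhaven:
  (a) Tomas Iyer resides in Varhaven, so this disjunct is met. And the carve-out is inapplicable — the plaintiff resides in Orinbourne, not Varhaven. Met.
  (b) The plaintiff resides in Orinbourne, not Varhaven. Not met.
  (c) The plaintiff resides in Orinbourne, which is not Varhaven — that alternative is enough. And the carve-out is inapplicable — the operative events occurred in Orinbourne, not Varhaven. Satisfied.
  (d) No such written consent has been filed; the operative events occurred in Orinbourne, not Varhaven — every alternative fails. However, Tomas Iyer resides in Varhaven, so the 'unless' proviso supplies this condition. Met.
  (e) Tomas Iyer resides in Varhaven. Condition met.
  → Forum clause is not triggered.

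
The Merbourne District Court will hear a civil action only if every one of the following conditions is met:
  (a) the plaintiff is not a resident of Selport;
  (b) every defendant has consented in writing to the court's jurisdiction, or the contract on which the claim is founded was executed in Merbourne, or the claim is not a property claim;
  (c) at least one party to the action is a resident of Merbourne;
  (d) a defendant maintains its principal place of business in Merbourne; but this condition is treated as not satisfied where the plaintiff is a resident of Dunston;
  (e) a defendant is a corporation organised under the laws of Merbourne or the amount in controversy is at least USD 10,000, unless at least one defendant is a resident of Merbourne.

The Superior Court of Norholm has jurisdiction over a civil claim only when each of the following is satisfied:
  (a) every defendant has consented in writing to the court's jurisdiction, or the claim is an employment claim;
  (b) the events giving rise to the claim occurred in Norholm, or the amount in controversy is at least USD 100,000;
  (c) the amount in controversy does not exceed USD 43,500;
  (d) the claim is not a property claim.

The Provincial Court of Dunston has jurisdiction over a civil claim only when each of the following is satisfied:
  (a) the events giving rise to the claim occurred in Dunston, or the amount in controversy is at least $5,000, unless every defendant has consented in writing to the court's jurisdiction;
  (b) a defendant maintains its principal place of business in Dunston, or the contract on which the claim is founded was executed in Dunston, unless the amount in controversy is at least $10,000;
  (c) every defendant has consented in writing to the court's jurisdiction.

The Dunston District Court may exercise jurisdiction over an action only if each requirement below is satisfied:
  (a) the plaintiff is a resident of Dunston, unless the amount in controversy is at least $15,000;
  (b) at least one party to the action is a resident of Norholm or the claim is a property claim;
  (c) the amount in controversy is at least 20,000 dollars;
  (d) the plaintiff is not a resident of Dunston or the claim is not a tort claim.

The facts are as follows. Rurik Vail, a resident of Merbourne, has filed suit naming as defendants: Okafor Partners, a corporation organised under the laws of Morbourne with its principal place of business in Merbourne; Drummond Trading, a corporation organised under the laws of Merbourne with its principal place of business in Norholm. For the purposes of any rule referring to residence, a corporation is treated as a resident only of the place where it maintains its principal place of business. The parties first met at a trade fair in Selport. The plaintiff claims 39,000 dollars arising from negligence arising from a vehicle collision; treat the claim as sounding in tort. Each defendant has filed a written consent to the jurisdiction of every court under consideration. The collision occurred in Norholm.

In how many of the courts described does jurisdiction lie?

4

The Merbourne District Court:
  (a) The plaintiff resides in Merbourne, which is not Selport. Met.
  (b) Every defendant has filed written consent — that alternative is enough. Met.
  (c) Rurik Vail resides in Merbourne. Satisfied.
  (d) Okafor Partners has its principal place of business in Merbourne. The exception is not triggered, since the plaintiff resides in Merbourne, not Dunston. Condition met.
  (e) Drummond Trading is organised under the laws of Merbourne — that alternative is enough. Condition met.
  → All conditions met; jurisdiction exists.
The Superior Court of Norholm:
  (a) Every defendant has filed written consent, so one alternative holds. Condition met.
  (b) The operative events occurred in Norholm, so this disjunct is met. Met.
  (c) The amount in controversy is USD 39,000, within the $43,500 ceiling. Met.
  (d) The claim is a tort claim, not a property claim. Satisfied.
  → Every requirement is satisfied — jurisdiction.
The Provincial Court of Dunston:
  (a) The amount in controversy is 39,000 dollars, which meets the $5,000 floor — that alternative is enough. Met.
  (b) The corporate defendant(s) have their principal place of business in Merbourne, Norholm, not Dunston; no contract (and hence no place of execution) is alleged — every alternative fails. But the amount in controversy is USD 39,000, which meets the USD 10,000 floor, and the 'unless' clause therefore excuses the requirement. Condition met.
  (c) Every defendant has filed written consent. Satisfied.
  → The court has jurisdiction.
The Dunston District Court:
  (a) The plaintiff resides in Merbourne, not Dunston. However, the amount in controversy is 39,000 dollars, which meets the 15,000 dollars floor, so the 'unless' proviso supplies this condition. Met.
  (b) Drummond Trading resides in Norholm, which satisfies one of the alternatives. Condition met.
  (c) The amount in controversy is $39,000, which meets the $20,000 floor. Satisfied.
  (d) The plaintiff resides in Merbourne, which is not Dunston, so this disjunct is met. Met.
  → Every requirement is satisfied — jurisdiction.
Courts with jurisdiction: the Merbourne District Court, the Superior Court of Norholm, the Provincial Court of Dunston, the Dunston District Court — 4 in total.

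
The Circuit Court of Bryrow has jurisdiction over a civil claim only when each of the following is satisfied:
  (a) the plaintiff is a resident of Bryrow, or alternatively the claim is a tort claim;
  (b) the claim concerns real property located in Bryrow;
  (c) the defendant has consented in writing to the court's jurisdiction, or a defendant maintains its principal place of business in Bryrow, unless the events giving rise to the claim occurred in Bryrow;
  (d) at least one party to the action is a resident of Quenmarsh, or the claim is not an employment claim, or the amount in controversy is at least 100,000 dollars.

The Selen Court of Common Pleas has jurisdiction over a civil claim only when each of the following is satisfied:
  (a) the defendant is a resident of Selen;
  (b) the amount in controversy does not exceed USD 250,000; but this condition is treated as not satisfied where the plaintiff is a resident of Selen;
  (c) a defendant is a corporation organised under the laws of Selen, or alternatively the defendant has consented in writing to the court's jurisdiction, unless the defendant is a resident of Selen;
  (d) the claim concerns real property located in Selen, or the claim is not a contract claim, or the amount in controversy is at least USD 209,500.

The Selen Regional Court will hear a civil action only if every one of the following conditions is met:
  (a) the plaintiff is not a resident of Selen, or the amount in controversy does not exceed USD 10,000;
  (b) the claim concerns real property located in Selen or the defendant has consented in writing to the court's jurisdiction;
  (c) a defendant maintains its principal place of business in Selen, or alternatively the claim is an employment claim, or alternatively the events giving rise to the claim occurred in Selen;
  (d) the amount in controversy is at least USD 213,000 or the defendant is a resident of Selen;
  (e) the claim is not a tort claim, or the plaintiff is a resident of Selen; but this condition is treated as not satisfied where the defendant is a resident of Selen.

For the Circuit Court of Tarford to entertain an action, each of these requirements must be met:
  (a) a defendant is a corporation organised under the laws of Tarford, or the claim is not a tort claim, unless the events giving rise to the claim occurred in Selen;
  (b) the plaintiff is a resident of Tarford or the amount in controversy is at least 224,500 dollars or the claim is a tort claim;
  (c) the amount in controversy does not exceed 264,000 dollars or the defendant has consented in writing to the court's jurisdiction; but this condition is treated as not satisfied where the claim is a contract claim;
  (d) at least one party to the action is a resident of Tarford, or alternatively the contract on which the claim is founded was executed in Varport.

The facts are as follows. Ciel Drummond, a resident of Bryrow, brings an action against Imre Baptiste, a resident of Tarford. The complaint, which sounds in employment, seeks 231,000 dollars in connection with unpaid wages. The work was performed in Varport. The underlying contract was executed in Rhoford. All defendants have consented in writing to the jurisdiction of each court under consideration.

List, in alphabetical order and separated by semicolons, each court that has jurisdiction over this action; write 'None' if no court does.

the Circuit Court of Tarford; the Selen Regional Court

The Circuit Court of Bryrow:
  (a) The plaintiff resides in Bryrow, so one alternative holds. Met.
  (b) The claim does not concern real property. Fails.
  (c) Every defendant has filed written consent, which satisfies one of the alternatives. Met.
  (d) The amount in controversy is 231,000 dollars, which meets the USD 100,000 floor — that alternative is enough. Condition met.
  → No jurisdiction.
The Selen Court of Common Pleas:
  (a) The defendant resides in Tarford, not Selen. Fails.
  (b) The amount in controversy is $231,000, within the $250,000 ceiling. The carve-out does not apply: the plaintiff resides in Bryrow, not Selen. Met.
  (c) Every defendant has filed written consent, so one alternative holds. Met.
  (d) The claim is an employment claim, not a contract claim, which satisfies one of the alternatives. Condition met.
  → At least one condition fails; no jurisdiction.
The Selen Regional Court:
  (a) The plaintiff resides in Bryrow, which is not Selen, so one alternative holds. Satisfied.
  (b) Every defendant has filed written consent, so this disjunct is met. Condition met.
  (c) The claim is an employment claim — that alternative is enough. Met.
  (d) The amount in controversy is USD 231,000, which meets the USD 213,000 floor, so one alternative holds. Satisfied.
  (e) The claim is an employment claim, not a tort claim, which satisfies one of the alternatives. The exception is not triggered, since the defendant resides in Tarford, not Selen. Met.
  → The court has jurisdiction.
The Circuit Court of Tarford:
  (a) The claim is an employment claim, not a tort claim, so one alternative holds. Met.
  (b) The amount in controversy is 231,000 dollars, which meets the $224,500 floor, so this disjunct is met. Met.
  (c) The amount in controversy is USD 231,000, within the $264,000 ceiling, which satisfies one of the alternatives. The carve-out does not apply: the claim is an employment claim, not a contract claim. Condition met.
  (d) Imre Baptiste resides in Tarford, so one alternative holds. Met.
  → The court has jurisdiction.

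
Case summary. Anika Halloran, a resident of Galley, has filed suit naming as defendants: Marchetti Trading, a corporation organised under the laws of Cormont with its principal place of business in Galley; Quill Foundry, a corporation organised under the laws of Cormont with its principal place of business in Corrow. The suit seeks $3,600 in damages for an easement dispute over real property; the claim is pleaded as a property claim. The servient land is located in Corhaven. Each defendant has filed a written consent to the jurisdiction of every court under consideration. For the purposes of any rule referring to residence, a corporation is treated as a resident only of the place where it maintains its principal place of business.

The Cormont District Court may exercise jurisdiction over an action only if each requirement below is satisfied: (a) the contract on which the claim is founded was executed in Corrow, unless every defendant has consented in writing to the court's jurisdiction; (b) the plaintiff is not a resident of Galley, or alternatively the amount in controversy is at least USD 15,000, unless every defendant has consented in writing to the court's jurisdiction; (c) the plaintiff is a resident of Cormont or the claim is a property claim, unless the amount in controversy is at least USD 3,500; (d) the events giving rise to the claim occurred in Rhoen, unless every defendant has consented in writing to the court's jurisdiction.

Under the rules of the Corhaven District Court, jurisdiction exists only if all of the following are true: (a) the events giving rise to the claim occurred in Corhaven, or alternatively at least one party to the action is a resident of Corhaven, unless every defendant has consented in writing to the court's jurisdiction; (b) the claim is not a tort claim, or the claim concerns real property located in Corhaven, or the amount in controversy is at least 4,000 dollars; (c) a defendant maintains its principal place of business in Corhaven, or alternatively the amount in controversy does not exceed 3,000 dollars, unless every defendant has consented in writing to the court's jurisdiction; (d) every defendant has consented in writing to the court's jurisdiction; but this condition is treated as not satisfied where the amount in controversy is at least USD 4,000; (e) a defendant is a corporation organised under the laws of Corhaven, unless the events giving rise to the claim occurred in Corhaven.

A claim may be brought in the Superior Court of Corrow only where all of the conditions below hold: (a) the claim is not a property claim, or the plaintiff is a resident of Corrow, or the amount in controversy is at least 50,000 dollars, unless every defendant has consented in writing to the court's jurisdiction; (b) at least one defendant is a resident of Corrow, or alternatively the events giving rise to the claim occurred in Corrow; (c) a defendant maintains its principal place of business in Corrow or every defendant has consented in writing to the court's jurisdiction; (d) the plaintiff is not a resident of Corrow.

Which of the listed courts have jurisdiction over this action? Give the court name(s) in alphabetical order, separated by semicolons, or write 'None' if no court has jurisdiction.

The Cormont District Court:
  (a) No contract (and hence no place of execution) is alleged. The proviso rescues it, though: every defendant has filed written consent. Satisfied.
  (b) The plaintiff resides in Galley; the amount in controversy is $3,600, below the 15,000 dollars floor — no alternative holds. But every defendant has filed written consent, and the 'unless' clause therefore excuses the requirement. Satisfied.
  (c) The claim is a property claim, so one alternative holds. Condition met.
  (d) The operative events occurred in Corhaven, not Rhoen. The proviso rescues it, though: every defendant has filed written consent. Met.
  → Every requirement is satisfied — jurisdiction.
The Corhaven District Court:
  (a) The operative events occurred in Corhaven — that alternative is enough. Satisfied.
  (b) The claim is a property claim, not a tort claim, which satisfies one of the alternatives. Satisfied.
  (c) The corporate defendant(s) have their principal place of business in Corrow, Galley, not Corhaven; the amount in controversy is 3,600 dollars, above the USD 3,000 ceiling — no alternative holds. The proviso rescues it, though: every defendant has filed written consent. Met.
  (d) Every defendant has filed written consent. The carve-out does not apply: the amount in controversy is USD 3,600, below the 4,000 dollars floor. Satisfied.
  (e) The corporate defendant(s) are organised in Cormont, not Corhaven. However, the operative events occurred in Corhaven, so the 'unless' proviso supplies this condition. Condition met.
  → Every requirement is satisfied — jurisdiction.
The Superior Court of Corrow:
  (a) The claim is a property claim; the plaintiff resides in Galley, not Corrow; the amount in controversy is $3,600, below the $50,000 floor — no alternative holds. But every defendant has filed written consent, and the 'unless' clause therefore excuses the requirement. Met.
  (b) Quill Foundry resides in Corrow, so one alternative holds. Met.
  (c) Quill Foundry has its principal place of business in Corrow, so this disjunct is met. Condition met.
  (d) The plaintiff resides in Galley, which is not Corrow. Met.
  → Jurisdiction lies.

the Corhaven District Court; the Cormont District Court; the Superior Court of Corrow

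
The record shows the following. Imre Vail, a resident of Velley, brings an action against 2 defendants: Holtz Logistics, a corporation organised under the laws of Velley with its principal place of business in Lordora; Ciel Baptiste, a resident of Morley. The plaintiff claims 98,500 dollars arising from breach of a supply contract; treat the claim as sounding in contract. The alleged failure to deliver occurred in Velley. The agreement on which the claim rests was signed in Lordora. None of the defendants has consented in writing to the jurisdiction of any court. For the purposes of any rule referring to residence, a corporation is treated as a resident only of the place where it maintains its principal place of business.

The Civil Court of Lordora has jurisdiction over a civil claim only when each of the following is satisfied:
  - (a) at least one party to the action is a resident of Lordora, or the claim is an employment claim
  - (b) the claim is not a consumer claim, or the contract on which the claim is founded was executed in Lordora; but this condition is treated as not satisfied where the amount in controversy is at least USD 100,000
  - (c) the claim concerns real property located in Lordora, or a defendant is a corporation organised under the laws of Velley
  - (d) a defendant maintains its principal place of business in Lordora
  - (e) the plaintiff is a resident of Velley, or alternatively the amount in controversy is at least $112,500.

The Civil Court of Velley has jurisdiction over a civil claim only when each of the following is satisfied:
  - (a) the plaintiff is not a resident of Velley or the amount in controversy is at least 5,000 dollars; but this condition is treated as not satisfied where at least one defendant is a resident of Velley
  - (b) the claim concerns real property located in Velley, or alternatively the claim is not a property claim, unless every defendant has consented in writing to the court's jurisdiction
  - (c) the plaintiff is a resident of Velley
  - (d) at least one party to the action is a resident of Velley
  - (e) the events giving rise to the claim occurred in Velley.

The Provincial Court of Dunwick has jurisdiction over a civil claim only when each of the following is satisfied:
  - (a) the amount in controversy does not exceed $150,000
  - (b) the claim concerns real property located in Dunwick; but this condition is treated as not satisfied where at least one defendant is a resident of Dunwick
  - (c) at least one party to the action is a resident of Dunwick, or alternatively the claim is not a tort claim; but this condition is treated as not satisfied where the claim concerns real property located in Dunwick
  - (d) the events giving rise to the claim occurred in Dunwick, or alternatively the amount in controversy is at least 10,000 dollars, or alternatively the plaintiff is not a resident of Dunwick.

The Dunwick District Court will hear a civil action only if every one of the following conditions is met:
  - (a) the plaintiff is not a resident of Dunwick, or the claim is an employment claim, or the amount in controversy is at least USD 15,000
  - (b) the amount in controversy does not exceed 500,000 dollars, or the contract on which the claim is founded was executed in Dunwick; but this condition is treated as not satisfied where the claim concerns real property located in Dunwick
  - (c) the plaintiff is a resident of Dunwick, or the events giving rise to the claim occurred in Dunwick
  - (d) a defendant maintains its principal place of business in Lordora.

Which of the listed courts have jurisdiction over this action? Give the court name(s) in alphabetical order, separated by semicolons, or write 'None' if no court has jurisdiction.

the Civil Court of Lordora; the Civil Court of Velley

The Civil Court of Lordora:
  (a) Holtz Logistics resides in Lordora, which satisfies one of the alternatives. Met.
  (b) The claim is a contract claim, not a consumer claim, so one alternative holds. The carve-out does not apply: the amount in controversy is 98,500 dollars, below the $100,000 floor. Condition met.
  (c) Holtz Logistics is organised under the laws of Velley, which satisfies one of the alternatives. Satisfied.
  (d) Holtz Logistics has its principal place of business in Lordora. Satisfied.
  (e) The plaintiff resides in Velley — that alternative is enough. Satisfied.
  → The court has jurisdiction.
The Civil Court of Velley:
  (a) The amount in controversy is $98,500, which meets the USD 5,000 floor, which satisfies one of the alternatives. And the carve-out is inapplicable — no defendant resides in Velley (they reside in Lordora, Morley). Met.
  (b) The claim is a contract claim, not a property claim, so this disjunct is met. Satisfied.
  (c) The plaintiff resides in Velley. Met.
  (d) Imre Vail resides in Velley. Condition met.
  (e) The operative events occurred in Velley. Met.
  → All conditions met; jurisdiction exists.
The Provincial Court of Dunwick:
  (a) The amount in controversy is USD 98,500, within the USD 150,000 ceiling. Condition met.
  (b) The claim does not concern real property. Fails.
  (c) The claim is a contract claim, not a tort claim, so this disjunct is met. The carve-out does not apply: the claim does not concern real property. Satisfied.
  (d) The amount in controversy is 98,500 dollars, which meets the 10,000 dollars floor, so this disjunct is met. Satisfied.
  → Not every requirement is met — no jurisdiction.
The Dunwick District Court:
  (a) The plaintiff resides in Velley, which is not Dunwick — that alternative is enough. Condition met.
  (b) The amount in controversy is 98,500 dollars, within the $500,000 ceiling, so one alternative holds. And the carve-out is inapplicable — the claim does not concern real property. Condition met.
  (c) The plaintiff resides in Velley, not Dunwick; the operative events occurred in Velley, not Dunwick — every alternative fails. Condition not met.
  (d) Holtz Logistics has its principal place of business in Lordora. Satisfied.
  → At least one condition fails; no jurisdiction.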